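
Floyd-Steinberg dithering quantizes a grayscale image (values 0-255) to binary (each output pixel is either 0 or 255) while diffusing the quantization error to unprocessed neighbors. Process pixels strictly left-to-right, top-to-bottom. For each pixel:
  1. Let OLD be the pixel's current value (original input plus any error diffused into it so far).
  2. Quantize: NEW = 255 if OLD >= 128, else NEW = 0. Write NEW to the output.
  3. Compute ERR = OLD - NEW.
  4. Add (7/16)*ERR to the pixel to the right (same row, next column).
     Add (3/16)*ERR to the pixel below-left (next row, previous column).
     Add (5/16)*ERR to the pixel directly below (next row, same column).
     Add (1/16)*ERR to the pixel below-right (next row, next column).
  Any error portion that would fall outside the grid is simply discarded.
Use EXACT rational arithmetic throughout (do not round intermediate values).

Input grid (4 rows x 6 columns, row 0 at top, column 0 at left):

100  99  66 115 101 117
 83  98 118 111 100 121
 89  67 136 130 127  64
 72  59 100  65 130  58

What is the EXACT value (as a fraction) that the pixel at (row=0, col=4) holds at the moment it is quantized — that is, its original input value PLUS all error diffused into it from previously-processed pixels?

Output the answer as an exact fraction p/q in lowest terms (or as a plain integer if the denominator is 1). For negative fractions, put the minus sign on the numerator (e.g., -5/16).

Answer: 2532073/16384

Derivation:
(0,0): OLD=100 → NEW=0, ERR=100
(0,1): OLD=571/4 → NEW=255, ERR=-449/4
(0,2): OLD=1081/64 → NEW=0, ERR=1081/64
(0,3): OLD=125327/1024 → NEW=0, ERR=125327/1024
(0,4): OLD=2532073/16384 → NEW=255, ERR=-1645847/16384
Target (0,4): original=101, with diffused error = 2532073/16384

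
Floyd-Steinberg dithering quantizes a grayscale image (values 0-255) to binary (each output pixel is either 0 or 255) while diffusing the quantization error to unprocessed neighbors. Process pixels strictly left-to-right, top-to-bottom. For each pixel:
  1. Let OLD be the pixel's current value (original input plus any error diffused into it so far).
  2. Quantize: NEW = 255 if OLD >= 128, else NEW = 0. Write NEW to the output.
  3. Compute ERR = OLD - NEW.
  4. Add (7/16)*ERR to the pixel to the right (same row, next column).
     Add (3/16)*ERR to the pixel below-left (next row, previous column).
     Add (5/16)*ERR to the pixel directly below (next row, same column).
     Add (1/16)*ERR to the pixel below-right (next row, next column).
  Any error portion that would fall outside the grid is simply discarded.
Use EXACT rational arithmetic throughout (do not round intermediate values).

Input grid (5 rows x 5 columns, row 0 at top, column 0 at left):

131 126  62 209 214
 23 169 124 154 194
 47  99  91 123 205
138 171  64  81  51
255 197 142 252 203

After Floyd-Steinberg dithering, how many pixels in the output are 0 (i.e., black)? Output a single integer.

(0,0): OLD=131 → NEW=255, ERR=-124
(0,1): OLD=287/4 → NEW=0, ERR=287/4
(0,2): OLD=5977/64 → NEW=0, ERR=5977/64
(0,3): OLD=255855/1024 → NEW=255, ERR=-5265/1024
(0,4): OLD=3469321/16384 → NEW=255, ERR=-708599/16384
(1,0): OLD=-147/64 → NEW=0, ERR=-147/64
(1,1): OLD=102491/512 → NEW=255, ERR=-28069/512
(1,2): OLD=2174487/16384 → NEW=255, ERR=-2003433/16384
(1,3): OLD=6332315/65536 → NEW=0, ERR=6332315/65536
(1,4): OLD=233241009/1048576 → NEW=255, ERR=-34145871/1048576
(2,0): OLD=294937/8192 → NEW=0, ERR=294937/8192
(2,1): OLD=19542403/262144 → NEW=0, ERR=19542403/262144
(2,2): OLD=419820297/4194304 → NEW=0, ERR=419820297/4194304
(2,3): OLD=12296843851/67108864 → NEW=255, ERR=-4815916469/67108864
(2,4): OLD=181963270477/1073741824 → NEW=255, ERR=-91840894643/1073741824
(3,0): OLD=684631081/4194304 → NEW=255, ERR=-384916439/4194304
(3,1): OLD=5877530773/33554432 → NEW=255, ERR=-2678849387/33554432
(3,2): OLD=55356314839/1073741824 → NEW=0, ERR=55356314839/1073741824
(3,3): OLD=153217700295/2147483648 → NEW=0, ERR=153217700295/2147483648
(3,4): OLD=1752352285395/34359738368 → NEW=0, ERR=1752352285395/34359738368
(4,0): OLD=113468876839/536870912 → NEW=255, ERR=-23433205721/536870912
(4,1): OLD=2695283783367/17179869184 → NEW=255, ERR=-1685582858553/17179869184
(4,2): OLD=33967741884233/274877906944 → NEW=0, ERR=33967741884233/274877906944
(4,3): OLD=1500368913624903/4398046511104 → NEW=255, ERR=378867053293383/4398046511104
(4,4): OLD=18372219753976433/70368744177664 → NEW=255, ERR=428189988672113/70368744177664
Output grid:
  Row 0: #..##  (2 black, running=2)
  Row 1: .##.#  (2 black, running=4)
  Row 2: ...##  (3 black, running=7)
  Row 3: ##...  (3 black, running=10)
  Row 4: ##.##  (1 black, running=11)

Answer: 11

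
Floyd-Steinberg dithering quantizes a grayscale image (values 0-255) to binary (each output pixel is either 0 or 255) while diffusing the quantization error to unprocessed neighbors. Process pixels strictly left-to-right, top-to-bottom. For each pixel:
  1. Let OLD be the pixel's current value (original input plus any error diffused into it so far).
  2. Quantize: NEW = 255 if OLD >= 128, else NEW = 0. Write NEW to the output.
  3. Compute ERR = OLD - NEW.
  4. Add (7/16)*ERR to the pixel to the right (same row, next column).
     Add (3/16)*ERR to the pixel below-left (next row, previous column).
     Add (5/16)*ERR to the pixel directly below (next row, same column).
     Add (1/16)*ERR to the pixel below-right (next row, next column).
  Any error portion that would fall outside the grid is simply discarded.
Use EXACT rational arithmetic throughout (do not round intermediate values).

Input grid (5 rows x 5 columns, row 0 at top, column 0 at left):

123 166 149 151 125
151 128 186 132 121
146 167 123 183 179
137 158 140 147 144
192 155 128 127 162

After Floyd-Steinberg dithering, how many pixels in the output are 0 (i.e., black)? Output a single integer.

Answer: 10

Derivation:
(0,0): OLD=123 → NEW=0, ERR=123
(0,1): OLD=3517/16 → NEW=255, ERR=-563/16
(0,2): OLD=34203/256 → NEW=255, ERR=-31077/256
(0,3): OLD=400957/4096 → NEW=0, ERR=400957/4096
(0,4): OLD=10998699/65536 → NEW=255, ERR=-5712981/65536
(1,0): OLD=46807/256 → NEW=255, ERR=-18473/256
(1,1): OLD=144097/2048 → NEW=0, ERR=144097/2048
(1,2): OLD=12779637/65536 → NEW=255, ERR=-3932043/65536
(1,3): OLD=29467409/262144 → NEW=0, ERR=29467409/262144
(1,4): OLD=625184275/4194304 → NEW=255, ERR=-444363245/4194304
(2,0): OLD=4477499/32768 → NEW=255, ERR=-3878341/32768
(2,1): OLD=127345721/1048576 → NEW=0, ERR=127345721/1048576
(2,2): OLD=3067840747/16777216 → NEW=255, ERR=-1210349333/16777216
(2,3): OLD=43741852049/268435456 → NEW=255, ERR=-24709189231/268435456
(2,4): OLD=483813209783/4294967296 → NEW=0, ERR=483813209783/4294967296
(3,0): OLD=2059981195/16777216 → NEW=0, ERR=2059981195/16777216
(3,1): OLD=30701784751/134217728 → NEW=255, ERR=-3523735889/134217728
(3,2): OLD=413608109237/4294967296 → NEW=0, ERR=413608109237/4294967296
(3,3): OLD=1520234363309/8589934592 → NEW=255, ERR=-670198957651/8589934592
(3,4): OLD=19147254638849/137438953472 → NEW=255, ERR=-15899678496511/137438953472
(4,0): OLD=484144900549/2147483648 → NEW=255, ERR=-63463429691/2147483648
(4,1): OLD=10967412649797/68719476736 → NEW=255, ERR=-6556053917883/68719476736
(4,2): OLD=110044831910315/1099511627776 → NEW=0, ERR=110044831910315/1099511627776
(4,3): OLD=2299885510164805/17592186044416 → NEW=255, ERR=-2186121931161275/17592186044416
(4,4): OLD=18747731005961059/281474976710656 → NEW=0, ERR=18747731005961059/281474976710656
Output grid:
  Row 0: .##.#  (2 black, running=2)
  Row 1: #.#.#  (2 black, running=4)
  Row 2: #.##.  (2 black, running=6)
  Row 3: .#.##  (2 black, running=8)
  Row 4: ##.#.  (2 black, running=10)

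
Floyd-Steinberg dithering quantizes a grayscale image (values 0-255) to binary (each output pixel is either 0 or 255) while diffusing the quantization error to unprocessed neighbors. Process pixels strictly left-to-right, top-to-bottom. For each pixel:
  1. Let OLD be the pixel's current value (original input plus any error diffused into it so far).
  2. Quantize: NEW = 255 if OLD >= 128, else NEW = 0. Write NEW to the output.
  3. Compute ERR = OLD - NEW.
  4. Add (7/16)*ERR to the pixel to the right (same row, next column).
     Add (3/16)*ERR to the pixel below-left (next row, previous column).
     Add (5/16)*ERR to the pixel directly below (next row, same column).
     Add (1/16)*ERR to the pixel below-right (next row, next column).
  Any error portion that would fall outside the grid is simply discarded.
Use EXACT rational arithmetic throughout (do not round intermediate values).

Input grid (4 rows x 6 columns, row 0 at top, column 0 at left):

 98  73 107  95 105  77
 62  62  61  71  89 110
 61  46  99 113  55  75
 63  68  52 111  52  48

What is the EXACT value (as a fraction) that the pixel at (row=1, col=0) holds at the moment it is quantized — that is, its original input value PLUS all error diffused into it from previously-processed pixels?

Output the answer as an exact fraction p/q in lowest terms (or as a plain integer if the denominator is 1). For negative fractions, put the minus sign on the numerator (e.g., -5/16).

Answer: 14637/128

Derivation:
(0,0): OLD=98 → NEW=0, ERR=98
(0,1): OLD=927/8 → NEW=0, ERR=927/8
(0,2): OLD=20185/128 → NEW=255, ERR=-12455/128
(0,3): OLD=107375/2048 → NEW=0, ERR=107375/2048
(0,4): OLD=4192265/32768 → NEW=0, ERR=4192265/32768
(0,5): OLD=69716031/524288 → NEW=255, ERR=-63977409/524288
(1,0): OLD=14637/128 → NEW=0, ERR=14637/128
Target (1,0): original=62, with diffused error = 14637/128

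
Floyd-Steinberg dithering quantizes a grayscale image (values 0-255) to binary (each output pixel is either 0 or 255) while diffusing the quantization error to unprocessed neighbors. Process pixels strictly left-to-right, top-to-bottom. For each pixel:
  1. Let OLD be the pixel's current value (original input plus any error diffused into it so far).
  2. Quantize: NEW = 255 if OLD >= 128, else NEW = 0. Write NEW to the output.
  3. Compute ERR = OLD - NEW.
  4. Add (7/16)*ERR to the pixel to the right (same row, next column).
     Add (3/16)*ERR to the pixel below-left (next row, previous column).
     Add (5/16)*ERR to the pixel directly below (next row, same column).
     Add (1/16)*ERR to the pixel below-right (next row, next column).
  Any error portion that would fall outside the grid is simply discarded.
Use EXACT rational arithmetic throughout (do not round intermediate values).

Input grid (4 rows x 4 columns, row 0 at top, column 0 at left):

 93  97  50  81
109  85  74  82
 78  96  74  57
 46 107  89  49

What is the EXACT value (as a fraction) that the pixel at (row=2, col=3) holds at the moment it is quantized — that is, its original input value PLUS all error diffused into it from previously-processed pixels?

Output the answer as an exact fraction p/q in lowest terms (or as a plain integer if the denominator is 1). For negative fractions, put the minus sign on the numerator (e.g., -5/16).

Answer: -334836945/33554432

Derivation:
(0,0): OLD=93 → NEW=0, ERR=93
(0,1): OLD=2203/16 → NEW=255, ERR=-1877/16
(0,2): OLD=-339/256 → NEW=0, ERR=-339/256
(0,3): OLD=329403/4096 → NEW=0, ERR=329403/4096
(1,0): OLD=29713/256 → NEW=0, ERR=29713/256
(1,1): OLD=214391/2048 → NEW=0, ERR=214391/2048
(1,2): OLD=8331715/65536 → NEW=0, ERR=8331715/65536
(1,3): OLD=170570693/1048576 → NEW=255, ERR=-96816187/1048576
(2,0): OLD=4387597/32768 → NEW=255, ERR=-3968243/32768
(2,1): OLD=112012127/1048576 → NEW=0, ERR=112012127/1048576
(2,2): OLD=313931963/2097152 → NEW=255, ERR=-220841797/2097152
(2,3): OLD=-334836945/33554432 → NEW=0, ERR=-334836945/33554432
Target (2,3): original=57, with diffused error = -334836945/33554432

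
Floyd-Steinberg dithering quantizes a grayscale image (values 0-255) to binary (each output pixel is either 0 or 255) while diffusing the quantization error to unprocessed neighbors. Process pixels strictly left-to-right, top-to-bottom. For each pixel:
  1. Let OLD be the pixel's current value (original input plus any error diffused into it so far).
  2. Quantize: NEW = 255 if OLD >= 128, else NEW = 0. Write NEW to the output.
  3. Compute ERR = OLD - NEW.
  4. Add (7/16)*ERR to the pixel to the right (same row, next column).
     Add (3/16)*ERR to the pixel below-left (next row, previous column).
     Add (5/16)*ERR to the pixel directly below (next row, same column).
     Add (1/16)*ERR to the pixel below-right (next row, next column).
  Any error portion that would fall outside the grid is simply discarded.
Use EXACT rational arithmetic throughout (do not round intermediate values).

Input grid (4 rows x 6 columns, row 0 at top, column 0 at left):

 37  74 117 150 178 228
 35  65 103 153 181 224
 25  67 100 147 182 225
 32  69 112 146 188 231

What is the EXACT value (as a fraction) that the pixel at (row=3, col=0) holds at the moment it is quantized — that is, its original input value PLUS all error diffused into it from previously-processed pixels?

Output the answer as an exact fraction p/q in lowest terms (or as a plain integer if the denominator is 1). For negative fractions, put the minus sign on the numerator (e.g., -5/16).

Answer: 1224316805/16777216

Derivation:
(0,0): OLD=37 → NEW=0, ERR=37
(0,1): OLD=1443/16 → NEW=0, ERR=1443/16
(0,2): OLD=40053/256 → NEW=255, ERR=-25227/256
(0,3): OLD=437811/4096 → NEW=0, ERR=437811/4096
(0,4): OLD=14730085/65536 → NEW=255, ERR=-1981595/65536
(0,5): OLD=225204163/1048576 → NEW=255, ERR=-42182717/1048576
(1,0): OLD=16249/256 → NEW=0, ERR=16249/256
(1,1): OLD=214607/2048 → NEW=0, ERR=214607/2048
(1,2): OLD=9419387/65536 → NEW=255, ERR=-7292293/65536
(1,3): OLD=33002015/262144 → NEW=0, ERR=33002015/262144
(1,4): OLD=3787736381/16777216 → NEW=255, ERR=-490453699/16777216
(1,5): OLD=52814460571/268435456 → NEW=255, ERR=-15636580709/268435456
(2,0): OLD=2112981/32768 → NEW=0, ERR=2112981/32768
(2,1): OLD=116456311/1048576 → NEW=0, ERR=116456311/1048576
(2,2): OLD=2415435301/16777216 → NEW=255, ERR=-1862754779/16777216
(2,3): OLD=16821592637/134217728 → NEW=0, ERR=16821592637/134217728
(2,4): OLD=964834370103/4294967296 → NEW=255, ERR=-130382290377/4294967296
(2,5): OLD=13172723629297/68719476736 → NEW=255, ERR=-4350742938383/68719476736
(3,0): OLD=1224316805/16777216 → NEW=0, ERR=1224316805/16777216
Target (3,0): original=32, with diffused error = 1224316805/16777216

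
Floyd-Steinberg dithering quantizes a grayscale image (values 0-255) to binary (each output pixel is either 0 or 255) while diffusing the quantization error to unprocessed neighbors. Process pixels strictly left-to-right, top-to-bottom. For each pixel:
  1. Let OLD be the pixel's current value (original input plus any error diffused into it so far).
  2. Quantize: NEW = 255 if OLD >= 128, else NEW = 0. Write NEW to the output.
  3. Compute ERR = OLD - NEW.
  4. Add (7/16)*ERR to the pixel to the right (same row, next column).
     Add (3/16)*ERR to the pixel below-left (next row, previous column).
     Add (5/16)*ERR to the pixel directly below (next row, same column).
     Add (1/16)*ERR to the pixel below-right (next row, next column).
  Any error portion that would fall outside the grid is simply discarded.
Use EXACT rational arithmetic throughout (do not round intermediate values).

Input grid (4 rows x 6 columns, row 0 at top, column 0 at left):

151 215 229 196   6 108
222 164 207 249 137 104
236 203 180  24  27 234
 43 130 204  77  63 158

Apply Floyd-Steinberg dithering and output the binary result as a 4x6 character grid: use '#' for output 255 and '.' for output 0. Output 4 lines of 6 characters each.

(0,0): OLD=151 → NEW=255, ERR=-104
(0,1): OLD=339/2 → NEW=255, ERR=-171/2
(0,2): OLD=6131/32 → NEW=255, ERR=-2029/32
(0,3): OLD=86149/512 → NEW=255, ERR=-44411/512
(0,4): OLD=-261725/8192 → NEW=0, ERR=-261725/8192
(0,5): OLD=12323701/131072 → NEW=0, ERR=12323701/131072
(1,0): OLD=5551/32 → NEW=255, ERR=-2609/32
(1,1): OLD=21305/256 → NEW=0, ERR=21305/256
(1,2): OLD=1654685/8192 → NEW=255, ERR=-434275/8192
(1,3): OLD=6184881/32768 → NEW=255, ERR=-2170959/32768
(1,4): OLD=231186859/2097152 → NEW=0, ERR=231186859/2097152
(1,5): OLD=6026863421/33554432 → NEW=255, ERR=-2529516739/33554432
(2,0): OLD=926211/4096 → NEW=255, ERR=-118269/4096
(2,1): OLD=26389921/131072 → NEW=255, ERR=-7033439/131072
(2,2): OLD=278367939/2097152 → NEW=255, ERR=-256405821/2097152
(2,3): OLD=-550927541/16777216 → NEW=0, ERR=-550927541/16777216
(2,4): OLD=15465865537/536870912 → NEW=0, ERR=15465865537/536870912
(2,5): OLD=1975128250071/8589934592 → NEW=255, ERR=-215305070889/8589934592
(3,0): OLD=50154179/2097152 → NEW=0, ERR=50154179/2097152
(3,1): OLD=1660354551/16777216 → NEW=0, ERR=1660354551/16777216
(3,2): OLD=26787009613/134217728 → NEW=255, ERR=-7438511027/134217728
(3,3): OLD=345755954703/8589934592 → NEW=0, ERR=345755954703/8589934592
(3,4): OLD=5694112440479/68719476736 → NEW=0, ERR=5694112440479/68719476736
(3,5): OLD=206949052225137/1099511627776 → NEW=255, ERR=-73426412857743/1099511627776
Row 0: ####..
Row 1: #.##.#
Row 2: ###..#
Row 3: ..#..#

Answer: ####..
#.##.#
###..#
..#..#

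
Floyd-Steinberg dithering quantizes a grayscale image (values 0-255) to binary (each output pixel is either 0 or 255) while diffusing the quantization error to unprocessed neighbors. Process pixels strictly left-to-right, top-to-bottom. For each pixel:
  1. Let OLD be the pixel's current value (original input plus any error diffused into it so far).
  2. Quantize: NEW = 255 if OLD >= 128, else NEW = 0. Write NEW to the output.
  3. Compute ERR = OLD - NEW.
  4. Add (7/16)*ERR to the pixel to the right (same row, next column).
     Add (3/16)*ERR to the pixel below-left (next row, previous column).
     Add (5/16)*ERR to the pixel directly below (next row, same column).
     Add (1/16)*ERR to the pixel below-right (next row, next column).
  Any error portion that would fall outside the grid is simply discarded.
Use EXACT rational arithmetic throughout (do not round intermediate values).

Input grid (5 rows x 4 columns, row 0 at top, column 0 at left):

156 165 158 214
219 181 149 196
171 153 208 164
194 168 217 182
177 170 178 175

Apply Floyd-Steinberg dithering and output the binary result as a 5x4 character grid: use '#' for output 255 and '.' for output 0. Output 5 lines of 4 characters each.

Answer: #.##
##.#
#.##
###.
#.##

Derivation:
(0,0): OLD=156 → NEW=255, ERR=-99
(0,1): OLD=1947/16 → NEW=0, ERR=1947/16
(0,2): OLD=54077/256 → NEW=255, ERR=-11203/256
(0,3): OLD=798123/4096 → NEW=255, ERR=-246357/4096
(1,0): OLD=53985/256 → NEW=255, ERR=-11295/256
(1,1): OLD=379559/2048 → NEW=255, ERR=-142681/2048
(1,2): OLD=6630451/65536 → NEW=0, ERR=6630451/65536
(1,3): OLD=229357525/1048576 → NEW=255, ERR=-38029355/1048576
(2,0): OLD=4723485/32768 → NEW=255, ERR=-3632355/32768
(2,1): OLD=103750031/1048576 → NEW=0, ERR=103750031/1048576
(2,2): OLD=569900811/2097152 → NEW=255, ERR=35127051/2097152
(2,3): OLD=5580697087/33554432 → NEW=255, ERR=-2975683073/33554432
(3,0): OLD=2984853197/16777216 → NEW=255, ERR=-1293336883/16777216
(3,1): OLD=43327084371/268435456 → NEW=255, ERR=-25123956909/268435456
(3,2): OLD=733765131693/4294967296 → NEW=255, ERR=-361451528787/4294967296
(3,3): OLD=8144287098171/68719476736 → NEW=0, ERR=8144287098171/68719476736
(4,0): OLD=581370390025/4294967296 → NEW=255, ERR=-513846270455/4294967296
(4,1): OLD=2330010885403/34359738368 → NEW=0, ERR=2330010885403/34359738368
(4,2): OLD=217418228162619/1099511627776 → NEW=255, ERR=-62957236920261/1099511627776
(4,3): OLD=3196943275815181/17592186044416 → NEW=255, ERR=-1289064165510899/17592186044416
Row 0: #.##
Row 1: ##.#
Row 2: #.##
Row 3: ###.
Row 4: #.##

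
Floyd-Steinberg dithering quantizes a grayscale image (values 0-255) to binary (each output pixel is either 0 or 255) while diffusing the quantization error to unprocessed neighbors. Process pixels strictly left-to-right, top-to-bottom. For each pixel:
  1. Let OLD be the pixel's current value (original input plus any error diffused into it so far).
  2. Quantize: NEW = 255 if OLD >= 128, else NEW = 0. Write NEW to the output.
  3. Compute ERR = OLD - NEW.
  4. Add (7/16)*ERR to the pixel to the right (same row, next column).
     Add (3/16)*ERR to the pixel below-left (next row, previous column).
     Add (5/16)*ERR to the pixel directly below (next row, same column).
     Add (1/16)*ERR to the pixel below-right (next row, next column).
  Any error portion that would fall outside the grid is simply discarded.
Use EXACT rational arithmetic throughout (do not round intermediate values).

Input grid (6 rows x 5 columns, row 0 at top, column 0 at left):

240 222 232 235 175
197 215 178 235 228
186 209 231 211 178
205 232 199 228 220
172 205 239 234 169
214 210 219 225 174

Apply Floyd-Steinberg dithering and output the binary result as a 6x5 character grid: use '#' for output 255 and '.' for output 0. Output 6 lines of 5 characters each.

Answer: #####
##.##
#####
##.##
.###.
#####

Derivation:
(0,0): OLD=240 → NEW=255, ERR=-15
(0,1): OLD=3447/16 → NEW=255, ERR=-633/16
(0,2): OLD=54961/256 → NEW=255, ERR=-10319/256
(0,3): OLD=890327/4096 → NEW=255, ERR=-154153/4096
(0,4): OLD=10389729/65536 → NEW=255, ERR=-6321951/65536
(1,0): OLD=47333/256 → NEW=255, ERR=-17947/256
(1,1): OLD=334787/2048 → NEW=255, ERR=-187453/2048
(1,2): OLD=7591039/65536 → NEW=0, ERR=7591039/65536
(1,3): OLD=66403219/262144 → NEW=255, ERR=-443501/262144
(1,4): OLD=816891993/4194304 → NEW=255, ERR=-252655527/4194304
(2,0): OLD=4814609/32768 → NEW=255, ERR=-3541231/32768
(2,1): OLD=157761355/1048576 → NEW=255, ERR=-109625525/1048576
(2,2): OLD=3614143393/16777216 → NEW=255, ERR=-664046687/16777216
(2,3): OLD=50761073747/268435456 → NEW=255, ERR=-17689967533/268435456
(2,4): OLD=559370492293/4294967296 → NEW=255, ERR=-535846168187/4294967296
(3,0): OLD=2543855745/16777216 → NEW=255, ERR=-1734334335/16777216
(3,1): OLD=18780696557/134217728 → NEW=255, ERR=-15444824083/134217728
(3,2): OLD=504213182783/4294967296 → NEW=0, ERR=504213182783/4294967296
(3,3): OLD=2000600139527/8589934592 → NEW=255, ERR=-189833181433/8589934592
(3,4): OLD=22983196850883/137438953472 → NEW=255, ERR=-12063736284477/137438953472
(4,0): OLD=253659341807/2147483648 → NEW=0, ERR=253659341807/2147483648
(4,1): OLD=16236201621487/68719476736 → NEW=255, ERR=-1287264946193/68719476736
(4,2): OLD=281645732752865/1099511627776 → NEW=255, ERR=1270267669985/1099511627776
(4,3): OLD=3843519075931119/17592186044416 → NEW=255, ERR=-642488365394961/17592186044416
(4,4): OLD=34962282928696073/281474976710656 → NEW=0, ERR=34962282928696073/281474976710656
(5,0): OLD=272019188194605/1099511627776 → NEW=255, ERR=-8356276888275/1099511627776
(5,1): OLD=1833284160714567/8796093022208 → NEW=255, ERR=-409719559948473/8796093022208
(5,2): OLD=53751562551543551/281474976710656 → NEW=255, ERR=-18024556509673729/281474976710656
(5,3): OLD=235237747167163249/1125899906842624 → NEW=255, ERR=-51866729077705871/1125899906842624
(5,4): OLD=3429564640294568075/18014398509481984 → NEW=255, ERR=-1164106979623337845/18014398509481984
Row 0: #####
Row 1: ##.##
Row 2: #####
Row 3: ##.##
Row 4: .###.
Row 5: #####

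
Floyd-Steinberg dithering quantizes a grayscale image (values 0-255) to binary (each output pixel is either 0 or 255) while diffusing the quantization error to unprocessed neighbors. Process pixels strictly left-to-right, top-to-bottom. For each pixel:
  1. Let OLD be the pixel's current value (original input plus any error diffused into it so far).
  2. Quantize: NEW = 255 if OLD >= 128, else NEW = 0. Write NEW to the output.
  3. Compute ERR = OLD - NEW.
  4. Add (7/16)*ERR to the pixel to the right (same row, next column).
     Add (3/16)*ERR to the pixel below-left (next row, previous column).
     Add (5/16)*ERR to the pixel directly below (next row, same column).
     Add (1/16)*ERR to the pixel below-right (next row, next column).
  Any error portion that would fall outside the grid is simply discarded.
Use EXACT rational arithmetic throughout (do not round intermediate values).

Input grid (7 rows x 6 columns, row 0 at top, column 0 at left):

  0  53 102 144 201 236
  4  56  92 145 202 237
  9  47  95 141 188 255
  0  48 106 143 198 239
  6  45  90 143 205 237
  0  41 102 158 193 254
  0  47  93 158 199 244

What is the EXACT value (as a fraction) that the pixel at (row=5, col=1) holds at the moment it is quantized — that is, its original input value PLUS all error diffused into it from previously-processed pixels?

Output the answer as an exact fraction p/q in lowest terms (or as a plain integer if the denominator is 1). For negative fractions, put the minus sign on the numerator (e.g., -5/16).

(0,0): OLD=0 → NEW=0, ERR=0
(0,1): OLD=53 → NEW=0, ERR=53
(0,2): OLD=2003/16 → NEW=0, ERR=2003/16
(0,3): OLD=50885/256 → NEW=255, ERR=-14395/256
(0,4): OLD=722531/4096 → NEW=255, ERR=-321949/4096
(0,5): OLD=13212853/65536 → NEW=255, ERR=-3498827/65536
(1,0): OLD=223/16 → NEW=0, ERR=223/16
(1,1): OLD=13073/128 → NEW=0, ERR=13073/128
(1,2): OLD=690477/4096 → NEW=255, ERR=-354003/4096
(1,3): OLD=1355005/16384 → NEW=0, ERR=1355005/16384
(1,4): OLD=209814971/1048576 → NEW=255, ERR=-57571909/1048576
(1,5): OLD=3210871725/16777216 → NEW=255, ERR=-1067318355/16777216
(2,0): OLD=66571/2048 → NEW=0, ERR=66571/2048
(2,1): OLD=5098945/65536 → NEW=0, ERR=5098945/65536
(2,2): OLD=129940531/1048576 → NEW=0, ERR=129940531/1048576
(2,3): OLD=1722716139/8388608 → NEW=255, ERR=-416378901/8388608
(2,4): OLD=38216378449/268435456 → NEW=255, ERR=-30234662831/268435456
(2,5): OLD=783450143559/4294967296 → NEW=255, ERR=-311766516921/4294967296
(3,0): OLD=25948195/1048576 → NEW=0, ERR=25948195/1048576
(3,1): OLD=909382639/8388608 → NEW=0, ERR=909382639/8388608
(3,2): OLD=12596953569/67108864 → NEW=255, ERR=-4515806751/67108864
(3,3): OLD=363677897583/4294967296 → NEW=0, ERR=363677897583/4294967296
(3,4): OLD=6292471551127/34359738368 → NEW=255, ERR=-2469261732713/34359738368
(3,5): OLD=97766109871033/549755813888 → NEW=255, ERR=-42421622670407/549755813888
(4,0): OLD=4571382085/134217728 → NEW=0, ERR=4571382085/134217728
(4,1): OLD=177613578329/2147483648 → NEW=0, ERR=177613578329/2147483648
(4,2): OLD=8782922446443/68719476736 → NEW=0, ERR=8782922446443/68719476736
(4,3): OLD=228365095194407/1099511627776 → NEW=255, ERR=-52010369888473/1099511627776
(4,4): OLD=2685815478410695/17592186044416 → NEW=255, ERR=-1800191962915385/17592186044416
(4,5): OLD=46056504105603601/281474976710656 → NEW=255, ERR=-25719614955613679/281474976710656
(5,0): OLD=898551301787/34359738368 → NEW=0, ERR=898551301787/34359738368
(5,1): OLD=114767182463323/1099511627776 → NEW=0, ERR=114767182463323/1099511627776
Target (5,1): original=41, with diffused error = 114767182463323/1099511627776

Answer: 114767182463323/1099511627776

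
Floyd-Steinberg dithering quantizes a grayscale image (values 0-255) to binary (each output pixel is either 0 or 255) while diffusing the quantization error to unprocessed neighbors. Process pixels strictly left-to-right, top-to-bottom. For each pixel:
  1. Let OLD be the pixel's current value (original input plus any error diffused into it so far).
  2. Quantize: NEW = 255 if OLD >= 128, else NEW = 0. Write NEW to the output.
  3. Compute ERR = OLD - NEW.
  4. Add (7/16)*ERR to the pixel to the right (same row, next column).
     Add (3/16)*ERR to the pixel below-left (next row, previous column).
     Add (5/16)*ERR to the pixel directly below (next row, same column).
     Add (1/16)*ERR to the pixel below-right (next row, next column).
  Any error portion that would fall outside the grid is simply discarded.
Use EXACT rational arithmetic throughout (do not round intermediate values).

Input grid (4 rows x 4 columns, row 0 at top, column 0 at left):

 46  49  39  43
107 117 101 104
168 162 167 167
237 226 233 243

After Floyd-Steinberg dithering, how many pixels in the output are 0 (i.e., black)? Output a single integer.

(0,0): OLD=46 → NEW=0, ERR=46
(0,1): OLD=553/8 → NEW=0, ERR=553/8
(0,2): OLD=8863/128 → NEW=0, ERR=8863/128
(0,3): OLD=150105/2048 → NEW=0, ERR=150105/2048
(1,0): OLD=17195/128 → NEW=255, ERR=-15445/128
(1,1): OLD=104109/1024 → NEW=0, ERR=104109/1024
(1,2): OLD=6068017/32768 → NEW=255, ERR=-2287823/32768
(1,3): OLD=52788519/524288 → NEW=0, ERR=52788519/524288
(2,0): OLD=2447039/16384 → NEW=255, ERR=-1730881/16384
(2,1): OLD=66542373/524288 → NEW=0, ERR=66542373/524288
(2,2): OLD=236917209/1048576 → NEW=255, ERR=-30469671/1048576
(2,3): OLD=3043182229/16777216 → NEW=255, ERR=-1235007851/16777216
(3,0): OLD=1910786255/8388608 → NEW=255, ERR=-228308785/8388608
(3,1): OLD=32440951697/134217728 → NEW=255, ERR=-1784568943/134217728
(3,2): OLD=455765777007/2147483648 → NEW=255, ERR=-91842553233/2147483648
(3,3): OLD=6853711639945/34359738368 → NEW=255, ERR=-1908021643895/34359738368
Output grid:
  Row 0: ....  (4 black, running=4)
  Row 1: #.#.  (2 black, running=6)
  Row 2: #.##  (1 black, running=7)
  Row 3: ####  (0 black, running=7)

Answer: 7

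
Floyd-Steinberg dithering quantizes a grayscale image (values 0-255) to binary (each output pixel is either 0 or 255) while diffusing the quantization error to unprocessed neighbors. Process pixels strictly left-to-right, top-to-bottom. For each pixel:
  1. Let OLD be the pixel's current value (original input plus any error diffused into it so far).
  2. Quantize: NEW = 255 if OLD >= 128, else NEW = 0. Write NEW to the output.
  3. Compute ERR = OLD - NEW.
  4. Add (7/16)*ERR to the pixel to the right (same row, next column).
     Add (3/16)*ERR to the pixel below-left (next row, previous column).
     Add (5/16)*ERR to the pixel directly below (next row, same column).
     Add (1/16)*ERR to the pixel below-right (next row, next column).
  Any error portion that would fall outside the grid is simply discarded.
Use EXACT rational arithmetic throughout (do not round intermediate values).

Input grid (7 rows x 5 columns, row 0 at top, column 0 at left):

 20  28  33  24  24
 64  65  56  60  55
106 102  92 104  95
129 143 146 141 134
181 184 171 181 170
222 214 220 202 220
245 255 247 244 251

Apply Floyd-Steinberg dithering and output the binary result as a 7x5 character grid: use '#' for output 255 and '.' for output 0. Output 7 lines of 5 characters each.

(0,0): OLD=20 → NEW=0, ERR=20
(0,1): OLD=147/4 → NEW=0, ERR=147/4
(0,2): OLD=3141/64 → NEW=0, ERR=3141/64
(0,3): OLD=46563/1024 → NEW=0, ERR=46563/1024
(0,4): OLD=719157/16384 → NEW=0, ERR=719157/16384
(1,0): OLD=4937/64 → NEW=0, ERR=4937/64
(1,1): OLD=61791/512 → NEW=0, ERR=61791/512
(1,2): OLD=2211179/16384 → NEW=255, ERR=-1966741/16384
(1,3): OLD=2162015/65536 → NEW=0, ERR=2162015/65536
(1,4): OLD=90168957/1048576 → NEW=0, ERR=90168957/1048576
(2,0): OLD=1251205/8192 → NEW=255, ERR=-837755/8192
(2,1): OLD=20260327/262144 → NEW=0, ERR=20260327/262144
(2,2): OLD=427940149/4194304 → NEW=0, ERR=427940149/4194304
(2,3): OLD=11245289487/67108864 → NEW=255, ERR=-5867470833/67108864
(2,4): OLD=92001147049/1073741824 → NEW=0, ERR=92001147049/1073741824
(3,0): OLD=467805397/4194304 → NEW=0, ERR=467805397/4194304
(3,1): OLD=7673460689/33554432 → NEW=255, ERR=-882919471/33554432
(3,2): OLD=166224876843/1073741824 → NEW=255, ERR=-107579288277/1073741824
(3,3): OLD=198183123707/2147483648 → NEW=0, ERR=198183123707/2147483648
(3,4): OLD=6723739211095/34359738368 → NEW=255, ERR=-2037994072745/34359738368
(4,0): OLD=113237092539/536870912 → NEW=255, ERR=-23664990021/536870912
(4,1): OLD=2485539271003/17179869184 → NEW=255, ERR=-1895327370917/17179869184
(4,2): OLD=29434827628661/274877906944 → NEW=0, ERR=29434827628661/274877906944
(4,3): OLD=1052475255538139/4398046511104 → NEW=255, ERR=-69026604793381/4398046511104
(4,4): OLD=10581063107444349/70368744177664 → NEW=255, ERR=-7362966657859971/70368744177664
(5,0): OLD=51550514825457/274877906944 → NEW=255, ERR=-18543351445263/274877906944
(5,1): OLD=367970155790643/2199023255552 → NEW=255, ERR=-192780774375117/2199023255552
(5,2): OLD=14444695466792427/70368744177664 → NEW=255, ERR=-3499334298511893/70368744177664
(5,3): OLD=45715182152128405/281474976710656 → NEW=255, ERR=-26060936909088875/281474976710656
(5,4): OLD=656688323793911191/4503599627370496 → NEW=255, ERR=-491729581185565289/4503599627370496
(6,0): OLD=7300094780827969/35184372088832 → NEW=255, ERR=-1671920101824191/35184372088832
(6,1): OLD=217607570053788719/1125899906842624 → NEW=255, ERR=-69496906191080401/1125899906842624
(6,2): OLD=3271696345234409397/18014398509481984 → NEW=255, ERR=-1321975274683496523/18014398509481984
(6,3): OLD=45938300492678921799/288230376151711744 → NEW=255, ERR=-27560445426007572921/288230376151711744
(6,4): OLD=780570207268933452977/4611686018427387904 → NEW=255, ERR=-395409727430050462543/4611686018427387904
Row 0: .....
Row 1: ..#..
Row 2: #..#.
Row 3: .##.#
Row 4: ##.##
Row 5: #####
Row 6: #####

Answer: .....
..#..
#..#.
.##.#
##.##
#####
#####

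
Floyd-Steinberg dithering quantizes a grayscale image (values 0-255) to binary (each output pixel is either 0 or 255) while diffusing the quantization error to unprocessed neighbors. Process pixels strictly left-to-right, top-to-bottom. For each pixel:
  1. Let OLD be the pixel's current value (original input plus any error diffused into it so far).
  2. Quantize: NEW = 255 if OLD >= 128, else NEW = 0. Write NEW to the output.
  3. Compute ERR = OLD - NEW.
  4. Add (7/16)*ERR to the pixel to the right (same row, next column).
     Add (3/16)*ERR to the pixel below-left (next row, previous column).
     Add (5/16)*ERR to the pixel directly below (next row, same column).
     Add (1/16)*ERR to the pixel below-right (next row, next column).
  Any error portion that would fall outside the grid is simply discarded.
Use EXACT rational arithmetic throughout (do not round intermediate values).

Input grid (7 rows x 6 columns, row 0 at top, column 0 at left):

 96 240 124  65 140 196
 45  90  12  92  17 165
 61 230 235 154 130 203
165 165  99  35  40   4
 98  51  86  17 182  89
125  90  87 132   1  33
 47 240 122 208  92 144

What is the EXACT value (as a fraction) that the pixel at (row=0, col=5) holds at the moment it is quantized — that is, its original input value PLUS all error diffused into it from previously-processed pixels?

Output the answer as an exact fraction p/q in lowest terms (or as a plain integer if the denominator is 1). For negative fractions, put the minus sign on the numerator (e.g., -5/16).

(0,0): OLD=96 → NEW=0, ERR=96
(0,1): OLD=282 → NEW=255, ERR=27
(0,2): OLD=2173/16 → NEW=255, ERR=-1907/16
(0,3): OLD=3291/256 → NEW=0, ERR=3291/256
(0,4): OLD=596477/4096 → NEW=255, ERR=-448003/4096
(0,5): OLD=9709035/65536 → NEW=255, ERR=-7002645/65536
Target (0,5): original=196, with diffused error = 9709035/65536

Answer: 9709035/65536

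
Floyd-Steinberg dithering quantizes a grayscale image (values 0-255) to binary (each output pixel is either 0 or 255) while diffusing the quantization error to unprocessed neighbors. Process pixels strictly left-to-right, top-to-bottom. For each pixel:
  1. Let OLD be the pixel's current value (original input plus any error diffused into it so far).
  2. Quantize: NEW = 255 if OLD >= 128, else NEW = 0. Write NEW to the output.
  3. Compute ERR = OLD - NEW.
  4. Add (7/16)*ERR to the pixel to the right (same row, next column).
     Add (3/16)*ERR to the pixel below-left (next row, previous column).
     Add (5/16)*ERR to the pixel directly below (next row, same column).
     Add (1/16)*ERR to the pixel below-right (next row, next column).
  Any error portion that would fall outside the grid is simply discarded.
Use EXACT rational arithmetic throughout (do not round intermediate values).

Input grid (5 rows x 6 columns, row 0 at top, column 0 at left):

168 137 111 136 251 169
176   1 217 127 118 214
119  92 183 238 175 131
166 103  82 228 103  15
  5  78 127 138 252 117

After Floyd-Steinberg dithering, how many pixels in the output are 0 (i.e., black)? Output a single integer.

(0,0): OLD=168 → NEW=255, ERR=-87
(0,1): OLD=1583/16 → NEW=0, ERR=1583/16
(0,2): OLD=39497/256 → NEW=255, ERR=-25783/256
(0,3): OLD=376575/4096 → NEW=0, ERR=376575/4096
(0,4): OLD=19085561/65536 → NEW=255, ERR=2373881/65536
(0,5): OLD=193826511/1048576 → NEW=255, ERR=-73560369/1048576
(1,0): OLD=42845/256 → NEW=255, ERR=-22435/256
(1,1): OLD=-62965/2048 → NEW=0, ERR=-62965/2048
(1,2): OLD=12812135/65536 → NEW=255, ERR=-3899545/65536
(1,3): OLD=34129883/262144 → NEW=255, ERR=-32716837/262144
(1,4): OLD=1129272625/16777216 → NEW=0, ERR=1129272625/16777216
(1,5): OLD=60072979975/268435456 → NEW=255, ERR=-8378061305/268435456
(2,0): OLD=2813097/32768 → NEW=0, ERR=2813097/32768
(2,1): OLD=108335955/1048576 → NEW=0, ERR=108335955/1048576
(2,2): OLD=3091778489/16777216 → NEW=255, ERR=-1186411591/16777216
(2,3): OLD=23751451953/134217728 → NEW=255, ERR=-10474068687/134217728
(2,4): OLD=636687900179/4294967296 → NEW=255, ERR=-458528760301/4294967296
(2,5): OLD=5411399017909/68719476736 → NEW=0, ERR=5411399017909/68719476736
(3,0): OLD=3560121241/16777216 → NEW=255, ERR=-718068839/16777216
(3,1): OLD=14585158693/134217728 → NEW=0, ERR=14585158693/134217728
(3,2): OLD=106589051263/1073741824 → NEW=0, ERR=106589051263/1073741824
(3,3): OLD=15297375493053/68719476736 → NEW=255, ERR=-2226091074627/68719476736
(3,4): OLD=35928116600221/549755813888 → NEW=0, ERR=35928116600221/549755813888
(3,5): OLD=541202490932499/8796093022208 → NEW=0, ERR=541202490932499/8796093022208
(4,0): OLD=25770140759/2147483648 → NEW=0, ERR=25770140759/2147483648
(4,1): OLD=4574884769643/34359738368 → NEW=255, ERR=-4186848514197/34359738368
(4,2): OLD=115919921959889/1099511627776 → NEW=0, ERR=115919921959889/1099511627776
(4,3): OLD=3385789729973109/17592186044416 → NEW=255, ERR=-1100217711352971/17592186044416
(4,4): OLD=71656004438140357/281474976710656 → NEW=255, ERR=-120114623076923/281474976710656
(4,5): OLD=631067948289322563/4503599627370496 → NEW=255, ERR=-517349956690153917/4503599627370496
Output grid:
  Row 0: #.#.##  (2 black, running=2)
  Row 1: #.##.#  (2 black, running=4)
  Row 2: ..###.  (3 black, running=7)
  Row 3: #..#..  (4 black, running=11)
  Row 4: .#.###  (2 black, running=13)

Answer: 13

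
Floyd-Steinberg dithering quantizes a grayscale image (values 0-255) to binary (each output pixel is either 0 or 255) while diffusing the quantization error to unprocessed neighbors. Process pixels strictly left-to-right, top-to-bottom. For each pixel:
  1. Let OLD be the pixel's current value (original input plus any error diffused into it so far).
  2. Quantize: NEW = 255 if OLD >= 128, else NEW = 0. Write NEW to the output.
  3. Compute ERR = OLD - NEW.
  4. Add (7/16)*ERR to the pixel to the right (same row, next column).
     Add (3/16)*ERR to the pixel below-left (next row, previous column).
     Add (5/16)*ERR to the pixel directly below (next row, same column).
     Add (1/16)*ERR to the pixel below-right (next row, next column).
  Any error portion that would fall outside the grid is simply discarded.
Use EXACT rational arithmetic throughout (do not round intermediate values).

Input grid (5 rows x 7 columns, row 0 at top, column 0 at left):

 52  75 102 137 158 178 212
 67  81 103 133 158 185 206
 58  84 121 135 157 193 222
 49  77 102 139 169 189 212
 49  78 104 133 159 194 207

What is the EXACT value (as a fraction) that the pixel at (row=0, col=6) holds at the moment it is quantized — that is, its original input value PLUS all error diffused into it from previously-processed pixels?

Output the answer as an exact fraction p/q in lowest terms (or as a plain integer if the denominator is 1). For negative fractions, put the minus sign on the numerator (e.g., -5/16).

Answer: 701203409/4194304

Derivation:
(0,0): OLD=52 → NEW=0, ERR=52
(0,1): OLD=391/4 → NEW=0, ERR=391/4
(0,2): OLD=9265/64 → NEW=255, ERR=-7055/64
(0,3): OLD=90903/1024 → NEW=0, ERR=90903/1024
(0,4): OLD=3224993/16384 → NEW=255, ERR=-952927/16384
(0,5): OLD=39991143/262144 → NEW=255, ERR=-26855577/262144
(0,6): OLD=701203409/4194304 → NEW=255, ERR=-368344111/4194304
Target (0,6): original=212, with diffused error = 701203409/4194304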